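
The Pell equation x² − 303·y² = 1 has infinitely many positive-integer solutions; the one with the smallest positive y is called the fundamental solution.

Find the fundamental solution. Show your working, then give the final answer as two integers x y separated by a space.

2524 145

[17; 2,2,5,2,2,34] for √303; ℓ=6 ⇒ convergent index 5
step 0: (17, 1)  from 17·(1,0) + (0,1)
…
step 3: (470, 27)  from 5·(87,5) + (35,2)
step 4: (1027, 59)  from 2·(470,27) + (87,5)
step 5: (2524, 145)  from 2·(1027,59) + (470,27)
fundamental: x₁=2524, y₁=145  (since 6370576 − 303·21025 = 1)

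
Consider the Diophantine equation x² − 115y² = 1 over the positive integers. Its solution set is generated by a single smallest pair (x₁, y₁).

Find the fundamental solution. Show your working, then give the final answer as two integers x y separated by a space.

d=115: √d = [10; 1,2,1,1,1,1,1,2,1,20] (ℓ=10, even), read p_9/q_9
a_0=10:  p_0=10·1+0=10,  q_0=10·0+1=1
…
a_4=1:  p_4=1·43+32=75,  q_4=1·4+3=7
…
a_6=1:  p_6=1·118+75=193,  q_6=1·11+7=18
a_7=1:  p_7=1·193+118=311,  q_7=1·18+11=29
a_8=2:  p_8=2·311+193=815,  q_8=2·29+18=76
a_9=1:  p_9=1·815+311=1126,  q_9=1·76+29=105
(x₁, y₁) = (1126, 105);  1126² − 115·105² = 1 ✓

1126 105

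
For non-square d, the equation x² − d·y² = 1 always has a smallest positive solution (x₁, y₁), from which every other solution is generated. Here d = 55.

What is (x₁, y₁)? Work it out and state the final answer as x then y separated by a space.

89 12

d=55: √d = [7; 2,2,2,14] (ℓ=4, even), read p_3/q_3
i=0: a=7 ⇒ p=7, q=1
…
i=2: a=2 ⇒ p=37, q=5
i=3: a=2 ⇒ p=89, q=12
(x₁, y₁) = (89, 12);  89² − 55·12² = 1 ✓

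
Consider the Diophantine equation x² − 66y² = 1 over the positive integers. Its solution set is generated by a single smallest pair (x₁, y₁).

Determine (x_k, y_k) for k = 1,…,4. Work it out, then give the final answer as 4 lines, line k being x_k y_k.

d=66: √d = [8; 8,16] (ℓ=2, even), read p_1/q_1
k=0  a_k=8  p_k/q_k = 8/1
k=1  a_k=8  p_k/q_k = 65/8
(x₁, y₁) = (65, 8);  65² − 66·8² = 1 ✓
(65+8√66)^2 = 8449 + 1040√66
(65+8√66)^3 = 1098305 + 135192√66
(65+8√66)^4 = 142771201 + 17573920√66

65 8
8449 1040
1098305 135192
142771201 17573920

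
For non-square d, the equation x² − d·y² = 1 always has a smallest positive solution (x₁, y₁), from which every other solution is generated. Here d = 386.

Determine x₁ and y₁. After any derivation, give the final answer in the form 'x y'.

111555 5678

d=386: √d = [19; 1,1,1,4,1,18,1,4,1,1,1,38] (ℓ=12, even), read p_11/q_11
i=0: a=19 ⇒ p=19, q=1
i=1: a=1 ⇒ p=20, q=1
i=2: a=1 ⇒ p=39, q=2
i=3: a=1 ⇒ p=59, q=3
i=4: a=4 ⇒ p=275, q=14
…
i=9: a=1 ⇒ p=39392, q=2005
i=10: a=1 ⇒ p=72163, q=3673
i=11: a=1 ⇒ p=111555, q=5678
(x₁, y₁) = (111555, 5678);  111555² − 386·5678² = 1 ✓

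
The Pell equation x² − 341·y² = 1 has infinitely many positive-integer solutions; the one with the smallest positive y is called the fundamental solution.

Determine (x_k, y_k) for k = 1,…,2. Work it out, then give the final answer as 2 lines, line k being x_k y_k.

10626551 575460
225847172311201 12230310076920

√341 = [18; 2,6,1,8,2,…,6,2,36, …], period ℓ=14 (even) → k=13
i=0: a=18 ⇒ p=18, q=1
i=1: a=2 ⇒ p=37, q=2
…
i=4: a=8 ⇒ p=2456, q=133
i=5: a=2 ⇒ p=5189, q=281
…
i=10: a=8 ⇒ p=641940, q=34763
i=11: a=1 ⇒ p=718667, q=38918
i=12: a=6 ⇒ p=4953942, q=268271
i=13: a=2 ⇒ p=10626551, q=575460
(x₁, y₁) = (10626551, 575460);  10626551² − 341·575460² = 1 ✓
(x_2, y_2) = (10626551·10626551 + 341·575460·575460, 10626551·575460 + 575460·10626551) = (225847172311201, 12230310076920)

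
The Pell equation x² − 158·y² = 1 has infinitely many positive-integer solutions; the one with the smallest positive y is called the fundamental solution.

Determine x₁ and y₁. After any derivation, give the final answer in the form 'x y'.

√158 = [12; 1,1,3,12,3,1,1,24, …], period ℓ=8 (even) → k=7
k=0  a_k=12  p_k/q_k = 12/1
…
k=4  a_k=12  p_k/q_k = 1081/86
…
k=6  a_k=1  p_k/q_k = 4412/351
k=7  a_k=1  p_k/q_k = 7743/616
(x₁, y₁) = (7743, 616);  7743² − 158·616² = 1 ✓

7743 616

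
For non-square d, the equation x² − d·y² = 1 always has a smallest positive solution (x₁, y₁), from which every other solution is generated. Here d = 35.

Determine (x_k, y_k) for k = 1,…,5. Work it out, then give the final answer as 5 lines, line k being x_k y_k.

√35 = [5; 1,10, …], period ℓ=2 (even) → k=1
k=0  a_k=5  p_k/q_k = 5/1
k=1  a_k=1  p_k/q_k = 6/1
fundamental: x₁=6, y₁=1  (since 36 − 35·1 = 1)
(x_2, y_2) = (6·6 + 35·1·1, 6·1 + 1·6) = (71, 12)
(x_3, y_3) = (6·71 + 35·1·12, 6·12 + 1·71) = (846, 143)
(x_4, y_4) = (6·846 + 35·1·143, 6·143 + 1·846) = (10081, 1704)
(x_5, y_5) = (6·10081 + 35·1·1704, 6·1704 + 1·10081) = (120126, 20305)

6 1
71 12
846 143
10081 1704
120126 20305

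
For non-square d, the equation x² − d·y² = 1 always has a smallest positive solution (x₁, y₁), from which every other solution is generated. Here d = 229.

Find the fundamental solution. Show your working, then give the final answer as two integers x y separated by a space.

d=229: √d = [15; 7,1,1,7,30] (ℓ=5, odd), read p_9/q_9
k=0  a_k=15  p_k/q_k = 15/1
…
k=5  a_k=30  p_k/q_k = 51527/3405
…
k=7  a_k=1  p_k/q_k = 413926/27353
k=8  a_k=1  p_k/q_k = 776325/51301
k=9  a_k=7  p_k/q_k = 5848201/386460
(x₁, y₁) = (5848201, 386460);  5848201² − 229·386460² = 1 ✓

5848201 386460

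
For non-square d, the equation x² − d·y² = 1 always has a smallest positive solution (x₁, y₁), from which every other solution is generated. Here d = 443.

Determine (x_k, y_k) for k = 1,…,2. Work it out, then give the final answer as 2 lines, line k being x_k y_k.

√443 = [21; 21,42, …], period ℓ=2 (even) → k=1
a_0=21:  p_0=21·1+0=21,  q_0=21·0+1=1
a_1=21:  p_1=21·21+1=442,  q_1=21·1+0=21
(x₁, y₁) = (442, 21);  442² − 443·21² = 1 ✓
k=2:  x_2 = 442·442+443·21·21 = 390727,  y_2 = 442·21+21·442 = 18564

442 21
390727 18564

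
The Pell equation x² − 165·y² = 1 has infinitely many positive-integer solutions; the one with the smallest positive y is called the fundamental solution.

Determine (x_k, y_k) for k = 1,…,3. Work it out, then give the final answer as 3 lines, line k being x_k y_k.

1079 84
2328481 181272
5024860919 391184892

[12; 1,5,2,5,1,24] for √165; ℓ=6 ⇒ convergent index 5
k=0  a_k=12  p_k/q_k = 12/1
k=1  a_k=1  p_k/q_k = 13/1
…
k=3  a_k=2  p_k/q_k = 167/13
k=4  a_k=5  p_k/q_k = 912/71
k=5  a_k=1  p_k/q_k = 1079/84
fundamental: x₁=1079, y₁=84  (since 1164241 − 165·7056 = 1)
n=2: (1079,84)∘(1079,84) = (1079·1079+165·84·84, 1079·84+84·1079) = (2328481,181272)
n=3: (2328481,181272)∘(1079,84) = (1079·2328481+165·84·181272, 1079·181272+84·2328481) = (5024860919,391184892)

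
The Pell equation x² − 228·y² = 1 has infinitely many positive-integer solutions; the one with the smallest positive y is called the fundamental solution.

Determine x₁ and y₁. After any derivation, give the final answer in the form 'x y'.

151 10

√228 → a₀=15, period (10,30); ℓ=2 even so k=1
k=0  a_k=15  p_k/q_k = 15/1
k=1  a_k=10  p_k/q_k = 151/10
fundamental: x₁=151, y₁=10  (since 22801 − 228·100 = 1)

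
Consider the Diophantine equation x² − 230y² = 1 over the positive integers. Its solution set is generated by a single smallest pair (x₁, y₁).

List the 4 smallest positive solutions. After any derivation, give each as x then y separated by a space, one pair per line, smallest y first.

√230 → a₀=15, period (6,30); ℓ=2 even so k=1
k=0  a_k=15  p_k/q_k = 15/1
k=1  a_k=6  p_k/q_k = 91/6
fundamental: x₁=91, y₁=6  (since 8281 − 230·36 = 1)
n=2: (91,6)∘(91,6) = (91·91+230·6·6, 91·6+6·91) = (16561,1092)
n=3: (16561,1092)∘(91,6) = (91·16561+230·6·1092, 91·1092+6·16561) = (3014011,198738)
n=4: (3014011,198738)∘(91,6) = (91·3014011+230·6·198738, 91·198738+6·3014011) = (548533441,36169224)

91 6
16561 1092
3014011 198738
548533441 36169224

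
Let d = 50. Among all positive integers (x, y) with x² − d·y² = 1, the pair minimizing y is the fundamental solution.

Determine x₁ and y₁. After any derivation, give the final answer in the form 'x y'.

√50 → a₀=7, period (14); ℓ=1 odd so k=1
step 0: (7, 1)  from 7·(1,0) + (0,1)
step 1: (99, 14)  from 14·(7,1) + (1,0)
(x₁, y₁) = (99, 14);  99² − 50·14² = 1 ✓

99 14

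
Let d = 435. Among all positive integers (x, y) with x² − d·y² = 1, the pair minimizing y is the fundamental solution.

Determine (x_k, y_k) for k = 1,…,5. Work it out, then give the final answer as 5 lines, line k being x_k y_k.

[20; 1,5,1,40] for √435; ℓ=4 ⇒ convergent index 3
k=0  a_k=20  p_k/q_k = 20/1
k=1  a_k=1  p_k/q_k = 21/1
k=2  a_k=5  p_k/q_k = 125/6
k=3  a_k=1  p_k/q_k = 146/7
→ (146, 7).  Check: 146²=21316, 435·7²=21315, difference 1.
n=2: (146,7)∘(146,7) = (146·146+435·7·7, 146·7+7·146) = (42631,2044)
n=3: (42631,2044)∘(146,7) = (146·42631+435·7·2044, 146·2044+7·42631) = (12448106,596841)
n=4: (12448106,596841)∘(146,7) = (146·12448106+435·7·596841, 146·596841+7·12448106) = (3634804321,174275528)
n=5: (3634804321,174275528)∘(146,7) = (146·3634804321+435·7·174275528, 146·174275528+7·3634804321) = (1061350413626,50887857335)

146 7
42631 2044
12448106 596841
3634804321 174275528
1061350413626 50887857335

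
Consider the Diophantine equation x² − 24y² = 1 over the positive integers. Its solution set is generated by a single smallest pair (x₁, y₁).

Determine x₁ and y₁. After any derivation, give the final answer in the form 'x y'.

5 1

[4; 1,8] for √24; ℓ=2 ⇒ convergent index 1
k=0  a_k=4  p_k/q_k = 4/1
k=1  a_k=1  p_k/q_k = 5/1
→ (5, 1).  Check: 5²=25, 24·1²=24, difference 1.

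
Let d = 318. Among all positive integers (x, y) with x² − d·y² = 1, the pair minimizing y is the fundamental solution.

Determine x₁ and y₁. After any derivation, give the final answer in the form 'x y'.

√318 → a₀=17, period (1,4,1,34); ℓ=4 even so k=3
i=0: a=17 ⇒ p=17, q=1
i=1: a=1 ⇒ p=18, q=1
i=2: a=4 ⇒ p=89, q=5
i=3: a=1 ⇒ p=107, q=6
fundamental: x₁=107, y₁=6  (since 11449 − 318·36 = 1)

107 6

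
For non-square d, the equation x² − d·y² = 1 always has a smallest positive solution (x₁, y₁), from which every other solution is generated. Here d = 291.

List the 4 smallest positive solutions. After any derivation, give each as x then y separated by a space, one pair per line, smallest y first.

290 17
168199 9860
97555130 5718783
56581807201 3316884280

d=291: √d = [17; 17,34] (ℓ=2, even), read p_1/q_1
step 0: (17, 1)  from 17·(1,0) + (0,1)
step 1: (290, 17)  from 17·(17,1) + (1,0)
fundamental: x₁=290, y₁=17  (since 84100 − 291·289 = 1)
k=2:  x_2 = 290·290+291·17·17 = 168199,  y_2 = 290·17+17·290 = 9860
k=3:  x_3 = 290·168199+291·17·9860 = 97555130,  y_3 = 290·9860+17·168199 = 5718783
k=4:  x_4 = 290·97555130+291·17·5718783 = 56581807201,  y_4 = 290·5718783+17·97555130 = 3316884280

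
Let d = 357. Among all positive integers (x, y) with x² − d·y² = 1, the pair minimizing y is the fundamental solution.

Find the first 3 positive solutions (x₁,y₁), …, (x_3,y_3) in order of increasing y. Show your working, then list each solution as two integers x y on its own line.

3401 180
23133601 1224360
157354750601 8328096540

[18; 1,8,2,8,1,36] for √357; ℓ=6 ⇒ convergent index 5
i=0: a=18 ⇒ p=18, q=1
i=1: a=1 ⇒ p=19, q=1
i=2: a=8 ⇒ p=170, q=9
i=3: a=2 ⇒ p=359, q=19
i=4: a=8 ⇒ p=3042, q=161
i=5: a=1 ⇒ p=3401, q=180
→ (3401, 180).  Check: 3401²=11566801, 357·180²=11566800, difference 1.
(x_2, y_2) = (3401·3401 + 357·180·180, 3401·180 + 180·3401) = (23133601, 1224360)
(x_3, y_3) = (3401·23133601 + 357·180·1224360, 3401·1224360 + 180·23133601) = (157354750601, 8328096540)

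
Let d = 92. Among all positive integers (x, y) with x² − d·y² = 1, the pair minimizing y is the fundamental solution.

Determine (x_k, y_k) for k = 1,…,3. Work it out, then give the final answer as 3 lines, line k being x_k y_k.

1151 120
2649601 276240
6099380351 635904360

√92 → a₀=9, period (1,1,2,4,2,1,1,18); ℓ=8 even so k=7
step 0: (9, 1)  from 9·(1,0) + (0,1)
step 1: (10, 1)  from 1·(9,1) + (1,0)
step 2: (19, 2)  from 1·(10,1) + (9,1)
step 3: (48, 5)  from 2·(19,2) + (10,1)
step 4: (211, 22)  from 4·(48,5) + (19,2)
step 5: (470, 49)  from 2·(211,22) + (48,5)
step 6: (681, 71)  from 1·(470,49) + (211,22)
step 7: (1151, 120)  from 1·(681,71) + (470,49)
→ (1151, 120).  Check: 1151²=1324801, 92·120²=1324800, difference 1.
(x_2, y_2) = (1151·1151 + 92·120·120, 1151·120 + 120·1151) = (2649601, 276240)
(x_3, y_3) = (1151·2649601 + 92·120·276240, 1151·276240 + 120·2649601) = (6099380351, 635904360)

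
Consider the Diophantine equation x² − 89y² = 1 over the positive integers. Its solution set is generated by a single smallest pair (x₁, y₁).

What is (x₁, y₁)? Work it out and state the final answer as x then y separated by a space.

500001 53000

√89 → a₀=9, period (2,3,3,2,18); ℓ=5 odd so k=9
step 0: (9, 1)  from 9·(1,0) + (0,1)
…
step 2: (66, 7)  from 3·(19,2) + (9,1)
…
step 4: (500, 53)  from 2·(217,23) + (66,7)
step 5: (9217, 977)  from 18·(500,53) + (217,23)
…
step 7: (66019, 6998)  from 3·(18934,2007) + (9217,977)
step 8: (216991, 23001)  from 3·(66019,6998) + (18934,2007)
step 9: (500001, 53000)  from 2·(216991,23001) + (66019,6998)
→ (500001, 53000).  Check: 500001²=250001000001, 89·53000²=250001000000, difference 1.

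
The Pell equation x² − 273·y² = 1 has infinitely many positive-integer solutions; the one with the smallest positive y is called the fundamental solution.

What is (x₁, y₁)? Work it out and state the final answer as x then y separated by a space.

√273 = [16; 1,1,10,1,1,32, …], period ℓ=6 (even) → k=5
step 0: (16, 1)  from 16·(1,0) + (0,1)
step 1: (17, 1)  from 1·(16,1) + (1,0)
step 2: (33, 2)  from 1·(17,1) + (16,1)
step 3: (347, 21)  from 10·(33,2) + (17,1)
step 4: (380, 23)  from 1·(347,21) + (33,2)
step 5: (727, 44)  from 1·(380,23) + (347,21)
(x₁, y₁) = (727, 44);  727² − 273·44² = 1 ✓

727 44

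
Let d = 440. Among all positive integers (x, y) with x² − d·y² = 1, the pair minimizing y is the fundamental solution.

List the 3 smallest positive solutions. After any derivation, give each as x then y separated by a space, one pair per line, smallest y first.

[20; 1,40] for √440; ℓ=2 ⇒ convergent index 1
k=0  a_k=20  p_k/q_k = 20/1
k=1  a_k=1  p_k/q_k = 21/1
→ (21, 1).  Check: 21²=441, 440·1²=440, difference 1.
(x_2, y_2) = (21·21 + 440·1·1, 21·1 + 1·21) = (881, 42)
(x_3, y_3) = (21·881 + 440·1·42, 21·42 + 1·881) = (36981, 1763)

21 1
881 42
36981 1763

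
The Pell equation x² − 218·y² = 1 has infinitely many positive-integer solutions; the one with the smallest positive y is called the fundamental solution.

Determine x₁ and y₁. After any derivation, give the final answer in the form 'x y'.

√218 = [14; 1,3,3,1,28, …], period ℓ=5 (odd) → k=9
step 0: (14, 1)  from 14·(1,0) + (0,1)
step 1: (15, 1)  from 1·(14,1) + (1,0)
step 2: (59, 4)  from 3·(15,1) + (14,1)
step 3: (192, 13)  from 3·(59,4) + (15,1)
step 4: (251, 17)  from 1·(192,13) + (59,4)
step 5: (7220, 489)  from 28·(251,17) + (192,13)
step 6: (7471, 506)  from 1·(7220,489) + (251,17)
step 7: (29633, 2007)  from 3·(7471,506) + (7220,489)
step 8: (96370, 6527)  from 3·(29633,2007) + (7471,506)
step 9: (126003, 8534)  from 1·(96370,6527) + (29633,2007)
(x₁, y₁) = (126003, 8534);  126003² − 218·8534² = 1 ✓

126003 8534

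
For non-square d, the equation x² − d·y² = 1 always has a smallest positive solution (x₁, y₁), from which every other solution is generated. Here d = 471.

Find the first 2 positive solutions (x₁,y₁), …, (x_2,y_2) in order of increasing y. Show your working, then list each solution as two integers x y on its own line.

[21; 1,2,2,1,3,…,2,1,42] for √471; ℓ=14 ⇒ convergent index 13
a_0=21:  p_0=21·1+0=21,  q_0=21·0+1=1
…
a_2=2:  p_2=2·22+21=65,  q_2=2·1+1=3
…
a_4=1:  p_4=1·152+65=217,  q_4=1·7+3=10
a_5=3:  p_5=3·217+152=803,  q_5=3·10+7=37
a_6=4:  p_6=4·803+217=3429,  q_6=4·37+10=158
a_7=14:  p_7=14·3429+803=48809,  q_7=14·158+37=2249
a_8=4:  p_8=4·48809+3429=198665,  q_8=4·2249+158=9154
a_9=3:  p_9=3·198665+48809=644804,  q_9=3·9154+2249=29711
a_10=1:  p_10=1·644804+198665=843469,  q_10=1·29711+9154=38865
a_11=2:  p_11=2·843469+644804=2331742,  q_11=2·38865+29711=107441
a_12=2:  p_12=2·2331742+843469=5506953,  q_12=2·107441+38865=253747
a_13=1:  p_13=1·5506953+2331742=7838695,  q_13=1·253747+107441=361188
→ (7838695, 361188).  Check: 7838695²=61445139303025, 471·361188²=61445139303024, difference 1.
(7838695+361188√471)^2 = 122890278606049 + 5662485139320√471

7838695 361188
122890278606049 5662485139320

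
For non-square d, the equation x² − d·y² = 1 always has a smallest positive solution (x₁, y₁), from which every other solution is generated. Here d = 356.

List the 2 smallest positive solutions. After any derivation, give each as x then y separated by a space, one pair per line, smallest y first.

500001 26500
500002000001 26500053000

√356 → a₀=18, period (1,6,1,1,2,…,6,1,36); ℓ=14 even so k=13
i=0: a=18 ⇒ p=18, q=1
i=1: a=1 ⇒ p=19, q=1
…
i=3: a=1 ⇒ p=151, q=8
…
i=5: a=2 ⇒ p=717, q=38
…
i=12: a=6 ⇒ p=433982, q=23001
i=13: a=1 ⇒ p=500001, q=26500
→ (500001, 26500).  Check: 500001²=250001000001, 356·26500²=250001000000, difference 1.
k=2:  x_2 = 500001·500001+356·26500·26500 = 500002000001,  y_2 = 500001·26500+26500·500001 = 26500053000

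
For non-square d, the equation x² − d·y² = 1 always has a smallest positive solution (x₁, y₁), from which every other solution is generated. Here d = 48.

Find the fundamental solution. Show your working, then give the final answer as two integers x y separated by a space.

7 1

[6; 1,12] for √48; ℓ=2 ⇒ convergent index 1
step 0: (6, 1)  from 6·(1,0) + (0,1)
step 1: (7, 1)  from 1·(6,1) + (1,0)
fundamental: x₁=7, y₁=1  (since 49 − 48·1 = 1)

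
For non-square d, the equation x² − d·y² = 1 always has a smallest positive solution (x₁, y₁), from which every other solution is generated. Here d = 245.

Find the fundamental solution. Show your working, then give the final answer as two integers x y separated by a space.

√245 = [15; 1,1,1,7,6,7,1,1,1,30, …], period ℓ=10 (even) → k=9
k=0  a_k=15  p_k/q_k = 15/1
…
k=2  a_k=1  p_k/q_k = 31/2
…
k=4  a_k=7  p_k/q_k = 360/23
k=5  a_k=6  p_k/q_k = 2207/141
k=6  a_k=7  p_k/q_k = 15809/1010
k=7  a_k=1  p_k/q_k = 18016/1151
k=8  a_k=1  p_k/q_k = 33825/2161
k=9  a_k=1  p_k/q_k = 51841/3312
fundamental: x₁=51841, y₁=3312  (since 2687489281 − 245·10969344 = 1)

51841 3312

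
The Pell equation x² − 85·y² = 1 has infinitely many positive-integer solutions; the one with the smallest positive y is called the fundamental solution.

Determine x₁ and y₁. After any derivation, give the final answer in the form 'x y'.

√85 = [9; 4,1,1,4,18, …], period ℓ=5 (odd) → k=9
k=0  a_k=9  p_k/q_k = 9/1
…
k=2  a_k=1  p_k/q_k = 46/5
…
k=5  a_k=18  p_k/q_k = 6887/747
k=6  a_k=4  p_k/q_k = 27926/3029
…
k=8  a_k=1  p_k/q_k = 62739/6805
k=9  a_k=4  p_k/q_k = 285769/30996
fundamental: x₁=285769, y₁=30996  (since 81663921361 − 85·960752016 = 1)

285769 30996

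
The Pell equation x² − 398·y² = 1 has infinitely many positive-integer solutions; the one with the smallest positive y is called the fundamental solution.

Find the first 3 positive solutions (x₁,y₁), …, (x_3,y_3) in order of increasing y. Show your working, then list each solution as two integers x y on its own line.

√398 = [19; 1,18,1,38, …], period ℓ=4 (even) → k=3
k=0  a_k=19  p_k/q_k = 19/1
k=1  a_k=1  p_k/q_k = 20/1
k=2  a_k=18  p_k/q_k = 379/19
k=3  a_k=1  p_k/q_k = 399/20
fundamental: x₁=399, y₁=20  (since 159201 − 398·400 = 1)
(x_2, y_2) = (399·399 + 398·20·20, 399·20 + 20·399) = (318401, 15960)
(x_3, y_3) = (399·318401 + 398·20·15960, 399·15960 + 20·318401) = (254083599, 12736060)

399 20
318401 15960
254083599 12736060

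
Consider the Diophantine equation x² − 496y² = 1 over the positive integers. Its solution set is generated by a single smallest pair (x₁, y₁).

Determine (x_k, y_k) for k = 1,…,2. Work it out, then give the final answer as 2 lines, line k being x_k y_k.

4620799 207480
42703566796801 1917446753040

√496 = [22; 3,1,2,4,1,…,1,3,44, …], period ℓ=16 (even) → k=15
a_0=22:  p_0=22·1+0=22,  q_0=22·0+1=1
a_1=3:  p_1=3·22+1=67,  q_1=3·1+0=3
a_2=1:  p_2=1·67+22=89,  q_2=1·3+1=4
a_3=2:  p_3=2·89+67=245,  q_3=2·4+3=11
…
a_5=1:  p_5=1·1069+245=1314,  q_5=1·48+11=59
a_6=1:  p_6=1·1314+1069=2383,  q_6=1·59+48=107
…
a_8=2:  p_8=2·6080+2383=14543,  q_8=2·273+107=653
a_9=2:  p_9=2·14543+6080=35166,  q_9=2·653+273=1579
…
a_11=1:  p_11=1·49709+35166=84875,  q_11=1·2232+1579=3811
a_12=4:  p_12=4·84875+49709=389209,  q_12=4·3811+2232=17476
a_13=2:  p_13=2·389209+84875=863293,  q_13=2·17476+3811=38763
a_14=1:  p_14=1·863293+389209=1252502,  q_14=1·38763+17476=56239
a_15=3:  p_15=3·1252502+863293=4620799,  q_15=3·56239+38763=207480
fundamental: x₁=4620799, y₁=207480  (since 21351783398401 − 496·43047950400 = 1)
(4620799+207480√496)^2 = 42703566796801 + 1917446753040√496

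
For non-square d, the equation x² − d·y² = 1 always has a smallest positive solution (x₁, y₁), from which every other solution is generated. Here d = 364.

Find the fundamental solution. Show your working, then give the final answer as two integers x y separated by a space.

[19; 12,1,2,3,1,8,1,3,2,1,12,38] for √364; ℓ=12 ⇒ convergent index 11
a_0=19:  p_0=19·1+0=19,  q_0=19·0+1=1
a_1=12:  p_1=12·19+1=229,  q_1=12·1+0=12
a_2=1:  p_2=1·229+19=248,  q_2=1·12+1=13
a_3=2:  p_3=2·248+229=725,  q_3=2·13+12=38
a_4=3:  p_4=3·725+248=2423,  q_4=3·38+13=127
a_5=1:  p_5=1·2423+725=3148,  q_5=1·127+38=165
a_6=8:  p_6=8·3148+2423=27607,  q_6=8·165+127=1447
a_7=1:  p_7=1·27607+3148=30755,  q_7=1·1447+165=1612
a_8=3:  p_8=3·30755+27607=119872,  q_8=3·1612+1447=6283
a_9=2:  p_9=2·119872+30755=270499,  q_9=2·6283+1612=14178
a_10=1:  p_10=1·270499+119872=390371,  q_10=1·14178+6283=20461
a_11=12:  p_11=12·390371+270499=4954951,  q_11=12·20461+14178=259710
→ (4954951, 259710).  Check: 4954951²=24551539412401, 364·259710²=24551539412400, difference 1.

4954951 259710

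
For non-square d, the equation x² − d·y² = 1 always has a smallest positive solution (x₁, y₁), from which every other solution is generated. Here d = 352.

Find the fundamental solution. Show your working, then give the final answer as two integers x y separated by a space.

77617 4137

√352 → a₀=18, period (1,3,5,9,5,3,1,36); ℓ=8 even so k=7
i=0: a=18 ⇒ p=18, q=1
…
i=2: a=3 ⇒ p=75, q=4
i=3: a=5 ⇒ p=394, q=21
…
i=6: a=3 ⇒ p=59118, q=3151
i=7: a=1 ⇒ p=77617, q=4137
(x₁, y₁) = (77617, 4137);  77617² − 352·4137² = 1 ✓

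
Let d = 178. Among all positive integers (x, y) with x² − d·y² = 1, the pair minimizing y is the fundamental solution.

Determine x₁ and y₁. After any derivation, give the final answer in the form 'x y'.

d=178: √d = [13; 2,1,12,1,2,26] (ℓ=6, even), read p_5/q_5
k=0  a_k=13  p_k/q_k = 13/1
k=1  a_k=2  p_k/q_k = 27/2
k=2  a_k=1  p_k/q_k = 40/3
k=3  a_k=12  p_k/q_k = 507/38
k=4  a_k=1  p_k/q_k = 547/41
k=5  a_k=2  p_k/q_k = 1601/120
(x₁, y₁) = (1601, 120);  1601² − 178·120² = 1 ✓

1601 120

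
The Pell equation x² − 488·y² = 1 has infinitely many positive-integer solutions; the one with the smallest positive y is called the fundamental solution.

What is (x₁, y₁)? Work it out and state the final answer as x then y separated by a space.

243 11

d=488: √d = [22; 11,44] (ℓ=2, even), read p_1/q_1
a_0=22:  p_0=22·1+0=22,  q_0=22·0+1=1
a_1=11:  p_1=11·22+1=243,  q_1=11·1+0=11
(x₁, y₁) = (243, 11);  243² − 488·11² = 1 ✓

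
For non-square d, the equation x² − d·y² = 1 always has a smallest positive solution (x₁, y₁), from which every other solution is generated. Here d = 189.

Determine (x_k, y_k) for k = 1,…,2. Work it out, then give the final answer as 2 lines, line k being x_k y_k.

√189 → a₀=13, period (1,2,1,26); ℓ=4 even so k=3
k=0  a_k=13  p_k/q_k = 13/1
k=1  a_k=1  p_k/q_k = 14/1
k=2  a_k=2  p_k/q_k = 41/3
k=3  a_k=1  p_k/q_k = 55/4
(x₁, y₁) = (55, 4);  55² − 189·4² = 1 ✓
k=2:  x_2 = 55·55+189·4·4 = 6049,  y_2 = 55·4+4·55 = 440

55 4
6049 440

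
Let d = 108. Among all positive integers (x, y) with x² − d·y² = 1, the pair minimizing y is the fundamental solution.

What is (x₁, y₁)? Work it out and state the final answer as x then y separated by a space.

1351 130

d=108: √d = [10; 2,1,1,4,1,1,2,20] (ℓ=8, even), read p_7/q_7
k=0  a_k=10  p_k/q_k = 10/1
…
k=2  a_k=1  p_k/q_k = 31/3
k=3  a_k=1  p_k/q_k = 52/5
k=4  a_k=4  p_k/q_k = 239/23
k=5  a_k=1  p_k/q_k = 291/28
k=6  a_k=1  p_k/q_k = 530/51
k=7  a_k=2  p_k/q_k = 1351/130
→ (1351, 130).  Check: 1351²=1825201, 108·130²=1825200, difference 1.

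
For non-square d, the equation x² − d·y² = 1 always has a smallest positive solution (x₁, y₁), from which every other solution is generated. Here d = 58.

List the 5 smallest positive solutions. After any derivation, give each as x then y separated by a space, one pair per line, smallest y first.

19603 2574
768555217 100916244
30131975818099 3956522259690
1181354243155834177 155119411612489896
46316174427035658925363 6081611647722756602886

√58 → a₀=7, period (1,1,1,1,1,1,14); ℓ=7 odd so k=13
a_0=7:  p_0=7·1+0=7,  q_0=7·0+1=1
…
a_2=1:  p_2=1·8+7=15,  q_2=1·1+1=2
a_3=1:  p_3=1·15+8=23,  q_3=1·2+1=3
a_4=1:  p_4=1·23+15=38,  q_4=1·3+2=5
…
a_12=1:  p_12=1·7532+4539=12071,  q_12=1·989+596=1585
a_13=1:  p_13=1·12071+7532=19603,  q_13=1·1585+989=2574
fundamental: x₁=19603, y₁=2574  (since 384277609 − 58·6625476 = 1)
(x_2, y_2) = (19603·19603 + 58·2574·2574, 19603·2574 + 2574·19603) = (768555217, 100916244)
(x_3, y_3) = (19603·768555217 + 58·2574·100916244, 19603·100916244 + 2574·768555217) = (30131975818099, 3956522259690)
(x_4, y_4) = (19603·30131975818099 + 58·2574·3956522259690, 19603·3956522259690 + 2574·30131975818099) = (1181354243155834177, 155119411612489896)
(x_5, y_5) = (19603·1181354243155834177 + 58·2574·155119411612489896, 19603·155119411612489896 + 2574·1181354243155834177) = (46316174427035658925363, 6081611647722756602886)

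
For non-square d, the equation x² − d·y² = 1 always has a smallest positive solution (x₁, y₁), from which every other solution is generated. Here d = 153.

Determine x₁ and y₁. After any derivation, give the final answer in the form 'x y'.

√153 → a₀=12, period (2,1,2,2,2,1,2,24); ℓ=8 even so k=7
step 0: (12, 1)  from 12·(1,0) + (0,1)
…
step 6: (804, 65)  from 1·(569,46) + (235,19)
step 7: (2177, 176)  from 2·(804,65) + (569,46)
(x₁, y₁) = (2177, 176);  2177² − 153·176² = 1 ✓

2177 176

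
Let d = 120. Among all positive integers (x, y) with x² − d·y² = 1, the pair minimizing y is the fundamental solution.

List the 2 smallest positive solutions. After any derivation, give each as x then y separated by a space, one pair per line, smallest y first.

11 1
241 22

√120 = [10; 1,20, …], period ℓ=2 (even) → k=1
step 0: (10, 1)  from 10·(1,0) + (0,1)
step 1: (11, 1)  from 1·(10,1) + (1,0)
(x₁, y₁) = (11, 1);  11² − 120·1² = 1 ✓
(11+1√120)^2 = 241 + 22√120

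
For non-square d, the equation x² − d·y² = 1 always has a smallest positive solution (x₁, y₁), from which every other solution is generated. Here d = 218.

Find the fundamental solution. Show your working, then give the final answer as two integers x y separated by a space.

126003 8534

√218 = [14; 1,3,3,1,28, …], period ℓ=5 (odd) → k=9
a_0=14:  p_0=14·1+0=14,  q_0=14·0+1=1
…
a_6=1:  p_6=1·7220+251=7471,  q_6=1·489+17=506
…
a_8=3:  p_8=3·29633+7471=96370,  q_8=3·2007+506=6527
a_9=1:  p_9=1·96370+29633=126003,  q_9=1·6527+2007=8534
fundamental: x₁=126003, y₁=8534  (since 15876756009 − 218·72829156 = 1)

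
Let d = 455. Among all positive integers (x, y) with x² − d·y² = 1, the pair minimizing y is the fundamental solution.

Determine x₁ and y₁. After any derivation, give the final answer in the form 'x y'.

64 3

√455 → a₀=21, period (3,42); ℓ=2 even so k=1
k=0  a_k=21  p_k/q_k = 21/1
k=1  a_k=3  p_k/q_k = 64/3
→ (64, 3).  Check: 64²=4096, 455·3²=4095, difference 1.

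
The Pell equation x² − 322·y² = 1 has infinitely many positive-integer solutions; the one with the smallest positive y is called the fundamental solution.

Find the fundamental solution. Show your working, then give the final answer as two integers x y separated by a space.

d=322: √d = [17; 1,16,1,34] (ℓ=4, even), read p_3/q_3
i=0: a=17 ⇒ p=17, q=1
i=1: a=1 ⇒ p=18, q=1
i=2: a=16 ⇒ p=305, q=17
i=3: a=1 ⇒ p=323, q=18
(x₁, y₁) = (323, 18);  323² − 322·18² = 1 ✓

323 18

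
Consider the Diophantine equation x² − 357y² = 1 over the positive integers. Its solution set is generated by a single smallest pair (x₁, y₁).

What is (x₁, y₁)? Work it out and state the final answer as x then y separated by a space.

3401 180

√357 → a₀=18, period (1,8,2,8,1,36); ℓ=6 even so k=5
k=0  a_k=18  p_k/q_k = 18/1
…
k=3  a_k=2  p_k/q_k = 359/19
k=4  a_k=8  p_k/q_k = 3042/161
k=5  a_k=1  p_k/q_k = 3401/180
fundamental: x₁=3401, y₁=180  (since 11566801 − 357·32400 = 1)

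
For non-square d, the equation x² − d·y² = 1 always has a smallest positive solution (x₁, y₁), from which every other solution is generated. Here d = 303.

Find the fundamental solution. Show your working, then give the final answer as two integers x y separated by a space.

2524 145

√303 → a₀=17, period (2,2,5,2,2,34); ℓ=6 even so k=5
k=0  a_k=17  p_k/q_k = 17/1
k=1  a_k=2  p_k/q_k = 35/2
…
k=3  a_k=5  p_k/q_k = 470/27
k=4  a_k=2  p_k/q_k = 1027/59
k=5  a_k=2  p_k/q_k = 2524/145
fundamental: x₁=2524, y₁=145  (since 6370576 − 303·21025 = 1)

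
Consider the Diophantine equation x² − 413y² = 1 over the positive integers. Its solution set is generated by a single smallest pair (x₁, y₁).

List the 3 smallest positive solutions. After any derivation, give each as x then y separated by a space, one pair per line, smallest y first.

113399 5580
25718666401 1265532840
5832942102300599 287020317040740

d=413: √d = [20; 3,9,1,4,1,9,3,40] (ℓ=8, even), read p_7/q_7
step 0: (20, 1)  from 20·(1,0) + (0,1)
…
step 2: (569, 28)  from 9·(61,3) + (20,1)
step 3: (630, 31)  from 1·(569,28) + (61,3)
step 4: (3089, 152)  from 4·(630,31) + (569,28)
step 5: (3719, 183)  from 1·(3089,152) + (630,31)
step 6: (36560, 1799)  from 9·(3719,183) + (3089,152)
step 7: (113399, 5580)  from 3·(36560,1799) + (3719,183)
(x₁, y₁) = (113399, 5580);  113399² − 413·5580² = 1 ✓
(x_2, y_2) = (113399·113399 + 413·5580·5580, 113399·5580 + 5580·113399) = (25718666401, 1265532840)
(x_3, y_3) = (113399·25718666401 + 413·5580·1265532840, 113399·1265532840 + 5580·25718666401) = (5832942102300599, 287020317040740)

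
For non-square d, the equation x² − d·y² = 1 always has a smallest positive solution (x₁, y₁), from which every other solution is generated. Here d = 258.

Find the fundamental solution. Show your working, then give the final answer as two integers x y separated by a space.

257 16

[16; 16,32] for √258; ℓ=2 ⇒ convergent index 1
i=0: a=16 ⇒ p=16, q=1
i=1: a=16 ⇒ p=257, q=16
→ (257, 16).  Check: 257²=66049, 258·16²=66048, difference 1.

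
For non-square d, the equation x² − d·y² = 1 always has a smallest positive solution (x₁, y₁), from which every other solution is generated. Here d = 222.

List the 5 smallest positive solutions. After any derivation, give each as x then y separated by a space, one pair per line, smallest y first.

149 10
44401 2980
13231349 888030
3942897601 264629960
1174970253749 78858840050

d=222: √d = [14; 1,8,1,28] (ℓ=4, even), read p_3/q_3
a_0=14:  p_0=14·1+0=14,  q_0=14·0+1=1
…
a_2=8:  p_2=8·15+14=134,  q_2=8·1+1=9
a_3=1:  p_3=1·134+15=149,  q_3=1·9+1=10
fundamental: x₁=149, y₁=10  (since 22201 − 222·100 = 1)
(x_2, y_2) = (149·149 + 222·10·10, 149·10 + 10·149) = (44401, 2980)
(x_3, y_3) = (149·44401 + 222·10·2980, 149·2980 + 10·44401) = (13231349, 888030)
(x_4, y_4) = (149·13231349 + 222·10·888030, 149·888030 + 10·13231349) = (3942897601, 264629960)
(x_5, y_5) = (149·3942897601 + 222·10·264629960, 149·264629960 + 10·3942897601) = (1174970253749, 78858840050)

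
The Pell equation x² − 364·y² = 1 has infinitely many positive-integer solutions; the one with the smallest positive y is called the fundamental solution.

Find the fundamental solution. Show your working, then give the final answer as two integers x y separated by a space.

d=364: √d = [19; 12,1,2,3,1,8,1,3,2,1,12,38] (ℓ=12, even), read p_11/q_11
step 0: (19, 1)  from 19·(1,0) + (0,1)
…
step 3: (725, 38)  from 2·(248,13) + (229,12)
step 4: (2423, 127)  from 3·(725,38) + (248,13)
…
step 9: (270499, 14178)  from 2·(119872,6283) + (30755,1612)
step 10: (390371, 20461)  from 1·(270499,14178) + (119872,6283)
step 11: (4954951, 259710)  from 12·(390371,20461) + (270499,14178)
→ (4954951, 259710).  Check: 4954951²=24551539412401, 364·259710²=24551539412400, difference 1.

4954951 259710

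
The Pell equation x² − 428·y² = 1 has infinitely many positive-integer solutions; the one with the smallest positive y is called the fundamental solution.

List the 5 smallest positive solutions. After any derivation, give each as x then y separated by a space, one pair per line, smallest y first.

d=428: √d = [20; 1,2,4,1,5,10,5,1,4,2,1,40] (ℓ=12, even), read p_11/q_11
k=0  a_k=20  p_k/q_k = 20/1
…
k=3  a_k=4  p_k/q_k = 269/13
k=4  a_k=1  p_k/q_k = 331/16
k=5  a_k=5  p_k/q_k = 1924/93
k=6  a_k=10  p_k/q_k = 19571/946
k=7  a_k=5  p_k/q_k = 99779/4823
k=8  a_k=1  p_k/q_k = 119350/5769
k=9  a_k=4  p_k/q_k = 577179/27899
k=10  a_k=2  p_k/q_k = 1273708/61567
k=11  a_k=1  p_k/q_k = 1850887/89466
fundamental: x₁=1850887, y₁=89466  (since 3425782686769 − 428·8004165156 = 1)
n=2: (1850887,89466)∘(1850887,89466) = (1850887·1850887+428·89466·89466, 1850887·89466+89466·1850887) = (6851565373537,331182912684)
n=3: (6851565373537,331182912684)∘(1850887,89466) = (1850887·6851565373537+428·89466·331182912684, 1850887·331182912684+89466·6851565373537) = (25362946559057703751,1225964295417811950)
n=4: (25362946559057703751,1225964295417811950)∘(1850887,89466) = (1850887·25362946559057703751+428·89466·1225964295417811950, 1850887·1225964295417811950+89466·25362946559057703751) = (93887896135702420679780737,4538242753705644230486616)
n=5: (93887896135702420679780737,4538242753705644230486616)∘(1850887,89466) = (1850887·93887896135702420679780737+428·89466·4538242753705644230486616, 1850887·4538242753705644230486616+89466·93887896135702420679780737) = (347551772829818329662915600223687,16799549031354731501369944644834)

1850887 89466
6851565373537 331182912684
25362946559057703751 1225964295417811950
93887896135702420679780737 4538242753705644230486616
347551772829818329662915600223687 16799549031354731501369944644834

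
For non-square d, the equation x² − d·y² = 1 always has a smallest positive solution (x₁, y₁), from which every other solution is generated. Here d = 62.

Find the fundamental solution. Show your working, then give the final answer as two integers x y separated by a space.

63 8

[7; 1,6,1,14] for √62; ℓ=4 ⇒ convergent index 3
k=0  a_k=7  p_k/q_k = 7/1
…
k=2  a_k=6  p_k/q_k = 55/7
k=3  a_k=1  p_k/q_k = 63/8
fundamental: x₁=63, y₁=8  (since 3969 − 62·64 = 1)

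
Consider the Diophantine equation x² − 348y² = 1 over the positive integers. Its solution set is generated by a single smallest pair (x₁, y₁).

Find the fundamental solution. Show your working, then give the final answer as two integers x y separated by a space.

√348 → a₀=18, period (1,1,1,8,1,1,1,36); ℓ=8 even so k=7
a_0=18:  p_0=18·1+0=18,  q_0=18·0+1=1
…
a_2=1:  p_2=1·19+18=37,  q_2=1·1+1=2
…
a_6=1:  p_6=1·541+485=1026,  q_6=1·29+26=55
a_7=1:  p_7=1·1026+541=1567,  q_7=1·55+29=84
→ (1567, 84).  Check: 1567²=2455489, 348·84²=2455488, difference 1.

1567 84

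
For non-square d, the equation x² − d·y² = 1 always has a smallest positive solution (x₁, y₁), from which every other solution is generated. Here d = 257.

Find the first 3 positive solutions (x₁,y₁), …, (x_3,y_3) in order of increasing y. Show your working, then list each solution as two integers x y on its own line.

√257 → a₀=16, period (32); ℓ=1 odd so k=1
a_0=16:  p_0=16·1+0=16,  q_0=16·0+1=1
a_1=32:  p_1=32·16+1=513,  q_1=32·1+0=32
(x₁, y₁) = (513, 32);  513² − 257·32² = 1 ✓
k=2:  x_2 = 513·513+257·32·32 = 526337,  y_2 = 513·32+32·513 = 32832
k=3:  x_3 = 513·526337+257·32·32832 = 540021249,  y_3 = 513·32832+32·526337 = 33685600

513 32
526337 32832
540021249 33685600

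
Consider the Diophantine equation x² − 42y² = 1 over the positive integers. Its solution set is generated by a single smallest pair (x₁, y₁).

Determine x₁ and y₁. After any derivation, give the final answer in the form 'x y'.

13 2

d=42: √d = [6; 2,12] (ℓ=2, even), read p_1/q_1
step 0: (6, 1)  from 6·(1,0) + (0,1)
step 1: (13, 2)  from 2·(6,1) + (1,0)
fundamental: x₁=13, y₁=2  (since 169 − 42·4 = 1)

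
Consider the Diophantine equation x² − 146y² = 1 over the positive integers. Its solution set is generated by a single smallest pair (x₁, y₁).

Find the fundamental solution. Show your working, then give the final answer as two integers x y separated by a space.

[12; 12,24] for √146; ℓ=2 ⇒ convergent index 1
step 0: (12, 1)  from 12·(1,0) + (0,1)
step 1: (145, 12)  from 12·(12,1) + (1,0)
(x₁, y₁) = (145, 12);  145² − 146·12² = 1 ✓

145 12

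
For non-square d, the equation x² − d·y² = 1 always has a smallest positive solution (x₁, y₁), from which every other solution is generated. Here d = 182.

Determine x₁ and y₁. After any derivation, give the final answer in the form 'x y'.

√182 = [13; 2,26, …], period ℓ=2 (even) → k=1
step 0: (13, 1)  from 13·(1,0) + (0,1)
step 1: (27, 2)  from 2·(13,1) + (1,0)
fundamental: x₁=27, y₁=2  (since 729 − 182·4 = 1)

27 2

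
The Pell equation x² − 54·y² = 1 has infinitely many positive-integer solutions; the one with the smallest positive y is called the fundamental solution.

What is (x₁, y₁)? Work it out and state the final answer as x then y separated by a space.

485 66

d=54: √d = [7; 2,1,6,1,2,14] (ℓ=6, even), read p_5/q_5
k=0  a_k=7  p_k/q_k = 7/1
k=1  a_k=2  p_k/q_k = 15/2
k=2  a_k=1  p_k/q_k = 22/3
…
k=4  a_k=1  p_k/q_k = 169/23
k=5  a_k=2  p_k/q_k = 485/66
(x₁, y₁) = (485, 66);  485² − 54·66² = 1 ✓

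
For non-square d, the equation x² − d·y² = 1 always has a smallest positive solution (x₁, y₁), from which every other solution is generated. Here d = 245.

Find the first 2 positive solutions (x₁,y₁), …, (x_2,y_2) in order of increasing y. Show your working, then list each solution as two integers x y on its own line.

d=245: √d = [15; 1,1,1,7,6,7,1,1,1,30] (ℓ=10, even), read p_9/q_9
i=0: a=15 ⇒ p=15, q=1
…
i=2: a=1 ⇒ p=31, q=2
…
i=4: a=7 ⇒ p=360, q=23
i=5: a=6 ⇒ p=2207, q=141
i=6: a=7 ⇒ p=15809, q=1010
…
i=8: a=1 ⇒ p=33825, q=2161
i=9: a=1 ⇒ p=51841, q=3312
fundamental: x₁=51841, y₁=3312  (since 2687489281 − 245·10969344 = 1)
k=2:  x_2 = 51841·51841+245·3312·3312 = 5374978561,  y_2 = 51841·3312+3312·51841 = 343394784

51841 3312
5374978561 343394784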